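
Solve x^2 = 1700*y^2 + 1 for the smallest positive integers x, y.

First expand sqrt(1700) as a continued fraction. With x_i = (sqrt(1700) + m_i)/d_i and (m_0, d_0) = (0, 1): a_0 = floor(sqrt(1700)) = 41, since 41^2 = 1681 <= 1700 < 1764 = 42^2.
Iterate m_{i+1} = d_i*a_i - m_i, d_{i+1} = (1700 - m_{i+1}^2)/d_i, a_{i+1} = floor((a_0 + m_{i+1})/d_{i+1}):
  m_1 = 1*41 - 0 = 41, d_1 = (1700 - 41^2)/1 = 19/1 = 19, a_1 = floor((41 + 41)/19) = 4.
  m_2 = 19*4 - 41 = 35, d_2 = (1700 - 35^2)/19 = 475/19 = 25, a_2 = floor((41 + 35)/25) = 3.
  m_3 = 25*3 - 35 = 40, d_3 = (1700 - 40^2)/25 = 100/25 = 4, a_3 = floor((41 + 40)/4) = 20.
  m_4 = 4*20 - 40 = 40, d_4 = (1700 - 40^2)/4 = 100/4 = 25, a_4 = floor((41 + 40)/25) = 3.
  m_5 = 25*3 - 40 = 35, d_5 = (1700 - 35^2)/25 = 475/25 = 19, a_5 = floor((41 + 35)/19) = 4.
  m_6 = 19*4 - 35 = 41, d_6 = (1700 - 41^2)/19 = 19/19 = 1, a_6 = floor((41 + 41)/1) = 82.
  m_7 = 1*82 - 41 = 41, d_7 = (1700 - 41^2)/1 = 19/1 = 19: (m_7, d_7) = (m_1, d_1) = (41, 19), so from here the quotients repeat a_1, ..., a_6; the period length is 6.
So sqrt(1700) = [41; (4, 3, 20, 3, 4, 82)] with period length k = 6.
k is even, so the fundamental solution of x^2 - 1700y^2 = 1 is (p_{k-1}, q_{k-1}) = (p_5, q_5); compute convergents through index 5.
Convergents (p_i = a_i*p_{i-1} + p_{i-2}, q_i = a_i*q_{i-1} + q_{i-2} with p_{-2}=0, p_{-1}=1, q_{-2}=1, q_{-1}=0):
  i=0: a_0=41, p_0 = 41*1 + 0 = 41, q_0 = 41*0 + 1 = 1.
  i=1: a_1=4, p_1 = 4*41 + 1 = 165, q_1 = 4*1 + 0 = 4.
  i=2: a_2=3, p_2 = 3*165 + 41 = 536, q_2 = 3*4 + 1 = 13.
  i=3: a_3=20, p_3 = 20*536 + 165 = 10885, q_3 = 20*13 + 4 = 264.
  i=4: a_4=3, p_4 = 3*10885 + 536 = 33191, q_4 = 3*264 + 13 = 805.
  i=5: a_5=4, p_5 = 4*33191 + 10885 = 143649, q_5 = 4*805 + 264 = 3484.
Check: 143649^2 - 1700*3484^2 = 20635035201 - 20635035200 = 1, so (x, y) = (143649, 3484) solves the equation, and by the theorem it is the least positive solution.

(x, y) = (143649, 3484)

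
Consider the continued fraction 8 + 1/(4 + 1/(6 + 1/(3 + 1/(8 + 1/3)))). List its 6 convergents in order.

Using the convergent recurrence p_i = a_i*p_{i-1} + p_{i-2}, q_i = a_i*q_{i-1} + q_{i-2} with p_{-2}=0, p_{-1}=1, q_{-2}=1, q_{-1}=0:
  i=0: a_0=8, p_0 = 8*1 + 0 = 8, q_0 = 8*0 + 1 = 1.
  i=1: a_1=4, p_1 = 4*8 + 1 = 33, q_1 = 4*1 + 0 = 4.
  i=2: a_2=6, p_2 = 6*33 + 8 = 206, q_2 = 6*4 + 1 = 25.
  i=3: a_3=3, p_3 = 3*206 + 33 = 651, q_3 = 3*25 + 4 = 79.
  i=4: a_4=8, p_4 = 8*651 + 206 = 5414, q_4 = 8*79 + 25 = 657.
  i=5: a_5=3, p_5 = 3*5414 + 651 = 16893, q_5 = 3*657 + 79 = 2050.

8/1, 33/4, 206/25, 651/79, 5414/657, 16893/2050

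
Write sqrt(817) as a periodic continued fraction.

Write x_i = (sqrt(817) + m_i)/d_i with (m_0, d_0) = (0, 1). a_0 = floor(sqrt(817)) = 28, since 28^2 = 784 <= 817 < 841 = 29^2.
Iterate m_{i+1} = d_i*a_i - m_i, d_{i+1} = (817 - m_{i+1}^2)/d_i, a_{i+1} = floor((a_0 + m_{i+1})/d_{i+1}):
  m_1 = 1*28 - 0 = 28, d_1 = (817 - 28^2)/1 = 33/1 = 33, a_1 = floor((28 + 28)/33) = 1.
  m_2 = 33*1 - 28 = 5, d_2 = (817 - 5^2)/33 = 792/33 = 24, a_2 = floor((28 + 5)/24) = 1.
  m_3 = 24*1 - 5 = 19, d_3 = (817 - 19^2)/24 = 456/24 = 19, a_3 = floor((28 + 19)/19) = 2.
  m_4 = 19*2 - 19 = 19, d_4 = (817 - 19^2)/19 = 456/19 = 24, a_4 = floor((28 + 19)/24) = 1.
  m_5 = 24*1 - 19 = 5, d_5 = (817 - 5^2)/24 = 792/24 = 33, a_5 = floor((28 + 5)/33) = 1.
  m_6 = 33*1 - 5 = 28, d_6 = (817 - 28^2)/33 = 33/33 = 1, a_6 = floor((28 + 28)/1) = 56.
  m_7 = 1*56 - 28 = 28, d_7 = (817 - 28^2)/1 = 33/1 = 33: (m_7, d_7) = (m_1, d_1) = (28, 33), so from here the quotients repeat a_1, ..., a_6; the period length is 6.
Hence the expansion of sqrt(817) is a_0 = 28 followed by the repeating block 1, 1, 2, 1, 1, 56 (period 6).

[28; (1, 1, 2, 1, 1, 56)]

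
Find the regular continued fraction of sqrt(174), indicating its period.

[13; (5, 4, 5, 26)]

Write x_i = (sqrt(174) + m_i)/d_i with (m_0, d_0) = (0, 1). a_0 = floor(sqrt(174)) = 13, since 13^2 = 169 <= 174 < 196 = 14^2.
Iterate m_{i+1} = d_i*a_i - m_i, d_{i+1} = (174 - m_{i+1}^2)/d_i, a_{i+1} = floor((a_0 + m_{i+1})/d_{i+1}):
  m_1 = 1*13 - 0 = 13, d_1 = (174 - 13^2)/1 = 5/1 = 5, a_1 = floor((13 + 13)/5) = 5.
  m_2 = 5*5 - 13 = 12, d_2 = (174 - 12^2)/5 = 30/5 = 6, a_2 = floor((13 + 12)/6) = 4.
  m_3 = 6*4 - 12 = 12, d_3 = (174 - 12^2)/6 = 30/6 = 5, a_3 = floor((13 + 12)/5) = 5.
  m_4 = 5*5 - 12 = 13, d_4 = (174 - 13^2)/5 = 5/5 = 1, a_4 = floor((13 + 13)/1) = 26.
  m_5 = 1*26 - 13 = 13, d_5 = (174 - 13^2)/1 = 5/1 = 5: (m_5, d_5) = (m_1, d_1) = (13, 5), so from here the quotients repeat a_1, ..., a_4; the period length is 4.
Hence the expansion of sqrt(174) is a_0 = 13 followed by the repeating block 5, 4, 5, 26 (period 4).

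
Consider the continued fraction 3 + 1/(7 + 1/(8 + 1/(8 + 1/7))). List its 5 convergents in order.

Using the convergent recurrence p_i = a_i*p_{i-1} + p_{i-2}, q_i = a_i*q_{i-1} + q_{i-2} with p_{-2}=0, p_{-1}=1, q_{-2}=1, q_{-1}=0:
  i=0: a_0=3, p_0 = 3*1 + 0 = 3, q_0 = 3*0 + 1 = 1.
  i=1: a_1=7, p_1 = 7*3 + 1 = 22, q_1 = 7*1 + 0 = 7.
  i=2: a_2=8, p_2 = 8*22 + 3 = 179, q_2 = 8*7 + 1 = 57.
  i=3: a_3=8, p_3 = 8*179 + 22 = 1454, q_3 = 8*57 + 7 = 463.
  i=4: a_4=7, p_4 = 7*1454 + 179 = 10357, q_4 = 7*463 + 57 = 3298.

3/1, 22/7, 179/57, 1454/463, 10357/3298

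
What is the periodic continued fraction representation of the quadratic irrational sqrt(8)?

[2; (1, 4)]

Write x_i = (sqrt(8) + m_i)/d_i with (m_0, d_0) = (0, 1). a_0 = floor(sqrt(8)) = 2, since 2^2 = 4 <= 8 < 9 = 3^2.
Iterate m_{i+1} = d_i*a_i - m_i, d_{i+1} = (8 - m_{i+1}^2)/d_i, a_{i+1} = floor((a_0 + m_{i+1})/d_{i+1}):
  m_1 = 1*2 - 0 = 2, d_1 = (8 - 2^2)/1 = 4/1 = 4, a_1 = floor((2 + 2)/4) = 1.
  m_2 = 4*1 - 2 = 2, d_2 = (8 - 2^2)/4 = 4/4 = 1, a_2 = floor((2 + 2)/1) = 4.
  m_3 = 1*4 - 2 = 2, d_3 = (8 - 2^2)/1 = 4/1 = 4: (m_3, d_3) = (m_1, d_1) = (2, 4), so from here the quotients repeat a_1, a_2; the period length is 2.
Hence the expansion of sqrt(8) is a_0 = 2 followed by the repeating block 1, 4 (period 2).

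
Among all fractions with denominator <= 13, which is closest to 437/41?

32/3

Expand x = 437/41 as a continued fraction with the Euclidean algorithm:
  437 = 10*41 + 27, so a_0 = 10.
  41 = 1*27 + 14, so a_1 = 1.
  27 = 1*14 + 13, so a_2 = 1.
  14 = 1*13 + 1, so a_3 = 1.
  13 = 13*1 + 0, so a_4 = 13.
so x = [10; 1, 1, 1, 13].
Convergents (p_i = a_i*p_{i-1} + p_{i-2}, q_i = a_i*q_{i-1} + q_{i-2} with p_{-2}=0, p_{-1}=1, q_{-2}=1, q_{-1}=0), until the denominator exceeds 13:
  i=0: a_0=10, p_0 = 10*1 + 0 = 10, q_0 = 10*0 + 1 = 1.
  i=1: a_1=1, p_1 = 1*10 + 1 = 11, q_1 = 1*1 + 0 = 1.
  i=2: a_2=1, p_2 = 1*11 + 10 = 21, q_2 = 1*1 + 1 = 2.
  i=3: a_3=1, p_3 = 1*21 + 11 = 32, q_3 = 1*2 + 1 = 3.
  i=4: a_4=13, p_4 = 13*32 + 21 = 437, q_4 = 13*3 + 2 = 41.
q_4 = 41 > 13, so the last convergent with denominator <= 13 is p_3/q_3 = 32/3.
The closest fraction with denominator <= 13 is either p_3/q_3 or the intermediate fraction (k*p_3 + p_2)/(k*q_3 + q_2) with the largest k >= 1 whose denominator stays <= 13; these approach x as k grows, and every other convergent or intermediate fraction in range is farther away.
Largest k: floor((13 - q_2)/q_3) = floor((13 - 2)/3) = 3.
That gives (3*32 + 21)/(3*3 + 2) = 117/11.
Compare the errors: |x - 32/3| = |437*3 - 32*41|/(41*3) = 1/123, and |x - 117/11| = |437*11 - 117*41|/(41*11) = 10/451.
Cross-multiplying, 1*451 = 451 < 1230 = 10*123, so 1/123 is smaller: the convergent 32/3 is closer to x than 117/11.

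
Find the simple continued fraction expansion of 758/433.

Run the Euclidean algorithm on 758 and 433; the successive quotients are the partial quotients a_0, a_1, ... (each step inverts the fractional part left over by the previous one):
  758 = 1*433 + 325, so a_0 = 1.
  433 = 1*325 + 108, so a_1 = 1.
  325 = 3*108 + 1, so a_2 = 3.
  108 = 108*1 + 0, so a_3 = 108.
The remainder reaches 0 after 4 divisions, so the expansion has 4 partial quotients, read off in order.

[1; 1, 3, 108]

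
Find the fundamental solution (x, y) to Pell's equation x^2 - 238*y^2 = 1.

First expand sqrt(238) as a continued fraction. With x_i = (sqrt(238) + m_i)/d_i and (m_0, d_0) = (0, 1): a_0 = floor(sqrt(238)) = 15, since 15^2 = 225 <= 238 < 256 = 16^2.
Iterate m_{i+1} = d_i*a_i - m_i, d_{i+1} = (238 - m_{i+1}^2)/d_i, a_{i+1} = floor((a_0 + m_{i+1})/d_{i+1}):
  m_1 = 1*15 - 0 = 15, d_1 = (238 - 15^2)/1 = 13/1 = 13, a_1 = floor((15 + 15)/13) = 2.
  m_2 = 13*2 - 15 = 11, d_2 = (238 - 11^2)/13 = 117/13 = 9, a_2 = floor((15 + 11)/9) = 2.
  m_3 = 9*2 - 11 = 7, d_3 = (238 - 7^2)/9 = 189/9 = 21, a_3 = floor((15 + 7)/21) = 1.
  m_4 = 21*1 - 7 = 14, d_4 = (238 - 14^2)/21 = 42/21 = 2, a_4 = floor((15 + 14)/2) = 14.
  m_5 = 2*14 - 14 = 14, d_5 = (238 - 14^2)/2 = 42/2 = 21, a_5 = floor((15 + 14)/21) = 1.
  m_6 = 21*1 - 14 = 7, d_6 = (238 - 7^2)/21 = 189/21 = 9, a_6 = floor((15 + 7)/9) = 2.
  m_7 = 9*2 - 7 = 11, d_7 = (238 - 11^2)/9 = 117/9 = 13, a_7 = floor((15 + 11)/13) = 2.
  m_8 = 13*2 - 11 = 15, d_8 = (238 - 15^2)/13 = 13/13 = 1, a_8 = floor((15 + 15)/1) = 30.
  m_9 = 1*30 - 15 = 15, d_9 = (238 - 15^2)/1 = 13/1 = 13: (m_9, d_9) = (m_1, d_1) = (15, 13), so from here the quotients repeat a_1, ..., a_8; the period length is 8.
So sqrt(238) = [15; (2, 2, 1, 14, 1, 2, 2, 30)] with period length k = 8.
k is even, so the fundamental solution of x^2 - 238y^2 = 1 is (p_{k-1}, q_{k-1}) = (p_7, q_7); compute convergents through index 7.
Convergents (p_i = a_i*p_{i-1} + p_{i-2}, q_i = a_i*q_{i-1} + q_{i-2} with p_{-2}=0, p_{-1}=1, q_{-2}=1, q_{-1}=0):
  i=0: a_0=15, p_0 = 15*1 + 0 = 15, q_0 = 15*0 + 1 = 1.
  i=1: a_1=2, p_1 = 2*15 + 1 = 31, q_1 = 2*1 + 0 = 2.
  i=2: a_2=2, p_2 = 2*31 + 15 = 77, q_2 = 2*2 + 1 = 5.
  i=3: a_3=1, p_3 = 1*77 + 31 = 108, q_3 = 1*5 + 2 = 7.
  i=4: a_4=14, p_4 = 14*108 + 77 = 1589, q_4 = 14*7 + 5 = 103.
  i=5: a_5=1, p_5 = 1*1589 + 108 = 1697, q_5 = 1*103 + 7 = 110.
  i=6: a_6=2, p_6 = 2*1697 + 1589 = 4983, q_6 = 2*110 + 103 = 323.
  i=7: a_7=2, p_7 = 2*4983 + 1697 = 11663, q_7 = 2*323 + 110 = 756.
Check: 11663^2 - 238*756^2 = 136025569 - 136025568 = 1, so (x, y) = (11663, 756) solves the equation, and by the theorem it is the least positive solution.

(x, y) = (11663, 756)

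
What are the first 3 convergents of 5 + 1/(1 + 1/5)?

Using the convergent recurrence p_i = a_i*p_{i-1} + p_{i-2}, q_i = a_i*q_{i-1} + q_{i-2} with p_{-2}=0, p_{-1}=1, q_{-2}=1, q_{-1}=0:
  i=0: a_0=5, p_0 = 5*1 + 0 = 5, q_0 = 5*0 + 1 = 1.
  i=1: a_1=1, p_1 = 1*5 + 1 = 6, q_1 = 1*1 + 0 = 1.
  i=2: a_2=5, p_2 = 5*6 + 5 = 35, q_2 = 5*1 + 1 = 6.

5/1, 6/1, 35/6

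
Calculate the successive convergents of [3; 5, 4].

3/1, 16/5, 67/21

Using the convergent recurrence p_i = a_i*p_{i-1} + p_{i-2}, q_i = a_i*q_{i-1} + q_{i-2} with p_{-2}=0, p_{-1}=1, q_{-2}=1, q_{-1}=0:
  i=0: a_0=3, p_0 = 3*1 + 0 = 3, q_0 = 3*0 + 1 = 1.
  i=1: a_1=5, p_1 = 5*3 + 1 = 16, q_1 = 5*1 + 0 = 5.
  i=2: a_2=4, p_2 = 4*16 + 3 = 67, q_2 = 4*5 + 1 = 21.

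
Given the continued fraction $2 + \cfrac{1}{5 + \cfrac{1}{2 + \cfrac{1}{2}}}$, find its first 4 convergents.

Using the convergent recurrence p_i = a_i*p_{i-1} + p_{i-2}, q_i = a_i*q_{i-1} + q_{i-2} with p_{-2}=0, p_{-1}=1, q_{-2}=1, q_{-1}=0:
  i=0: a_0=2, p_0 = 2*1 + 0 = 2, q_0 = 2*0 + 1 = 1.
  i=1: a_1=5, p_1 = 5*2 + 1 = 11, q_1 = 5*1 + 0 = 5.
  i=2: a_2=2, p_2 = 2*11 + 2 = 24, q_2 = 2*5 + 1 = 11.
  i=3: a_3=2, p_3 = 2*24 + 11 = 59, q_3 = 2*11 + 5 = 27.

2/1, 11/5, 24/11, 59/27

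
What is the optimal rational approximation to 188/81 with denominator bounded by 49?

Expand x = 188/81 as a continued fraction with the Euclidean algorithm:
  188 = 2*81 + 26, so a_0 = 2.
  81 = 3*26 + 3, so a_1 = 3.
  26 = 8*3 + 2, so a_2 = 8.
  3 = 1*2 + 1, so a_3 = 1.
  2 = 2*1 + 0, so a_4 = 2.
so x = [2; 3, 8, 1, 2].
Convergents (p_i = a_i*p_{i-1} + p_{i-2}, q_i = a_i*q_{i-1} + q_{i-2} with p_{-2}=0, p_{-1}=1, q_{-2}=1, q_{-1}=0), until the denominator exceeds 49:
  i=0: a_0=2, p_0 = 2*1 + 0 = 2, q_0 = 2*0 + 1 = 1.
  i=1: a_1=3, p_1 = 3*2 + 1 = 7, q_1 = 3*1 + 0 = 3.
  i=2: a_2=8, p_2 = 8*7 + 2 = 58, q_2 = 8*3 + 1 = 25.
  i=3: a_3=1, p_3 = 1*58 + 7 = 65, q_3 = 1*25 + 3 = 28.
  i=4: a_4=2, p_4 = 2*65 + 58 = 188, q_4 = 2*28 + 25 = 81.
q_4 = 81 > 49, so the last convergent with denominator <= 49 is p_3/q_3 = 65/28.
The closest fraction with denominator <= 49 is either p_3/q_3 or the intermediate fraction (k*p_3 + p_2)/(k*q_3 + q_2) with the largest k >= 1 whose denominator stays <= 49; these approach x as k grows, and every other convergent or intermediate fraction in range is farther away.
Largest k: floor((49 - q_2)/q_3) = floor((49 - 25)/28) = 0.
Since k = 0, no intermediate fraction beyond p_3/q_3 has denominator <= 49, so the convergent 65/28 is the closest (its error is |188*28 - 65*81|/(81*28) = 1/2268).

65/28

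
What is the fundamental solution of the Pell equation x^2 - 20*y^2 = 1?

First expand sqrt(20) as a continued fraction. With x_i = (sqrt(20) + m_i)/d_i and (m_0, d_0) = (0, 1): a_0 = floor(sqrt(20)) = 4, since 4^2 = 16 <= 20 < 25 = 5^2.
Iterate m_{i+1} = d_i*a_i - m_i, d_{i+1} = (20 - m_{i+1}^2)/d_i, a_{i+1} = floor((a_0 + m_{i+1})/d_{i+1}):
  m_1 = 1*4 - 0 = 4, d_1 = (20 - 4^2)/1 = 4/1 = 4, a_1 = floor((4 + 4)/4) = 2.
  m_2 = 4*2 - 4 = 4, d_2 = (20 - 4^2)/4 = 4/4 = 1, a_2 = floor((4 + 4)/1) = 8.
  m_3 = 1*8 - 4 = 4, d_3 = (20 - 4^2)/1 = 4/1 = 4: (m_3, d_3) = (m_1, d_1) = (4, 4), so from here the quotients repeat a_1, a_2; the period length is 2.
So sqrt(20) = [4; (2, 8)] with period length k = 2.
k is even, so the fundamental solution of x^2 - 20y^2 = 1 is (p_{k-1}, q_{k-1}) = (p_1, q_1); compute convergents through index 1.
Convergents (p_i = a_i*p_{i-1} + p_{i-2}, q_i = a_i*q_{i-1} + q_{i-2} with p_{-2}=0, p_{-1}=1, q_{-2}=1, q_{-1}=0):
  i=0: a_0=4, p_0 = 4*1 + 0 = 4, q_0 = 4*0 + 1 = 1.
  i=1: a_1=2, p_1 = 2*4 + 1 = 9, q_1 = 2*1 + 0 = 2.
Check: 9^2 - 20*2^2 = 81 - 80 = 1, so (x, y) = (9, 2) solves the equation, and by the theorem it is the least positive solution.

(x, y) = (9, 2)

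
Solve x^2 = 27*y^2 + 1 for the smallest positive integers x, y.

First expand sqrt(27) as a continued fraction. With x_i = (sqrt(27) + m_i)/d_i and (m_0, d_0) = (0, 1): a_0 = floor(sqrt(27)) = 5, since 5^2 = 25 <= 27 < 36 = 6^2.
Iterate m_{i+1} = d_i*a_i - m_i, d_{i+1} = (27 - m_{i+1}^2)/d_i, a_{i+1} = floor((a_0 + m_{i+1})/d_{i+1}):
  m_1 = 1*5 - 0 = 5, d_1 = (27 - 5^2)/1 = 2/1 = 2, a_1 = floor((5 + 5)/2) = 5.
  m_2 = 2*5 - 5 = 5, d_2 = (27 - 5^2)/2 = 2/2 = 1, a_2 = floor((5 + 5)/1) = 10.
  m_3 = 1*10 - 5 = 5, d_3 = (27 - 5^2)/1 = 2/1 = 2: (m_3, d_3) = (m_1, d_1) = (5, 2), so from here the quotients repeat a_1, a_2; the period length is 2.
So sqrt(27) = [5; (5, 10)] with period length k = 2.
k is even, so the fundamental solution of x^2 - 27y^2 = 1 is (p_{k-1}, q_{k-1}) = (p_1, q_1); compute convergents through index 1.
Convergents (p_i = a_i*p_{i-1} + p_{i-2}, q_i = a_i*q_{i-1} + q_{i-2} with p_{-2}=0, p_{-1}=1, q_{-2}=1, q_{-1}=0):
  i=0: a_0=5, p_0 = 5*1 + 0 = 5, q_0 = 5*0 + 1 = 1.
  i=1: a_1=5, p_1 = 5*5 + 1 = 26, q_1 = 5*1 + 0 = 5.
Check: 26^2 - 27*5^2 = 676 - 675 = 1, so (x, y) = (26, 5) solves the equation, and by the theorem it is the least positive solution.

(x, y) = (26, 5)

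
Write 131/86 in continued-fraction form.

[1; 1, 1, 10, 4]

Run the Euclidean algorithm on 131 and 86; the successive quotients are the partial quotients a_0, a_1, ... (each step inverts the fractional part left over by the previous one):
  131 = 1*86 + 45, so a_0 = 1.
  86 = 1*45 + 41, so a_1 = 1.
  45 = 1*41 + 4, so a_2 = 1.
  41 = 10*4 + 1, so a_3 = 10.
  4 = 4*1 + 0, so a_4 = 4.
The remainder reaches 0 after 5 divisions, so the expansion has 5 partial quotients, read off in order.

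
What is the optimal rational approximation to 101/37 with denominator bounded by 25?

30/11

Expand x = 101/37 as a continued fraction with the Euclidean algorithm:
  101 = 2*37 + 27, so a_0 = 2.
  37 = 1*27 + 10, so a_1 = 1.
  27 = 2*10 + 7, so a_2 = 2.
  10 = 1*7 + 3, so a_3 = 1.
  7 = 2*3 + 1, so a_4 = 2.
  3 = 3*1 + 0, so a_5 = 3.
so x = [2; 1, 2, 1, 2, 3].
Convergents (p_i = a_i*p_{i-1} + p_{i-2}, q_i = a_i*q_{i-1} + q_{i-2} with p_{-2}=0, p_{-1}=1, q_{-2}=1, q_{-1}=0), until the denominator exceeds 25:
  i=0: a_0=2, p_0 = 2*1 + 0 = 2, q_0 = 2*0 + 1 = 1.
  i=1: a_1=1, p_1 = 1*2 + 1 = 3, q_1 = 1*1 + 0 = 1.
  i=2: a_2=2, p_2 = 2*3 + 2 = 8, q_2 = 2*1 + 1 = 3.
  i=3: a_3=1, p_3 = 1*8 + 3 = 11, q_3 = 1*3 + 1 = 4.
  i=4: a_4=2, p_4 = 2*11 + 8 = 30, q_4 = 2*4 + 3 = 11.
  i=5: a_5=3, p_5 = 3*30 + 11 = 101, q_5 = 3*11 + 4 = 37.
q_5 = 37 > 25, so the last convergent with denominator <= 25 is p_4/q_4 = 30/11.
The closest fraction with denominator <= 25 is either p_4/q_4 or the intermediate fraction (k*p_4 + p_3)/(k*q_4 + q_3) with the largest k >= 1 whose denominator stays <= 25; these approach x as k grows, and every other convergent or intermediate fraction in range is farther away.
Largest k: floor((25 - q_3)/q_4) = floor((25 - 4)/11) = 1.
That gives (1*30 + 11)/(1*11 + 4) = 41/15.
Compare the errors: |x - 30/11| = |101*11 - 30*37|/(37*11) = 1/407, and |x - 41/15| = |101*15 - 41*37|/(37*15) = 2/555.
Cross-multiplying, 1*555 = 555 < 814 = 2*407, so 1/407 is smaller: the convergent 30/11 is closer to x than 41/15.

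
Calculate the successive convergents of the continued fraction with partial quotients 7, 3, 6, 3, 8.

7/1, 22/3, 139/19, 439/60, 3651/499

Using the convergent recurrence p_i = a_i*p_{i-1} + p_{i-2}, q_i = a_i*q_{i-1} + q_{i-2} with p_{-2}=0, p_{-1}=1, q_{-2}=1, q_{-1}=0:
  i=0: a_0=7, p_0 = 7*1 + 0 = 7, q_0 = 7*0 + 1 = 1.
  i=1: a_1=3, p_1 = 3*7 + 1 = 22, q_1 = 3*1 + 0 = 3.
  i=2: a_2=6, p_2 = 6*22 + 7 = 139, q_2 = 6*3 + 1 = 19.
  i=3: a_3=3, p_3 = 3*139 + 22 = 439, q_3 = 3*19 + 3 = 60.
  i=4: a_4=8, p_4 = 8*439 + 139 = 3651, q_4 = 8*60 + 19 = 499.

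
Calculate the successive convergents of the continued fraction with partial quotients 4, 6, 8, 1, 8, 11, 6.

4/1, 25/6, 204/49, 229/55, 2036/489, 22625/5434, 137786/33093

Using the convergent recurrence p_i = a_i*p_{i-1} + p_{i-2}, q_i = a_i*q_{i-1} + q_{i-2} with p_{-2}=0, p_{-1}=1, q_{-2}=1, q_{-1}=0:
  i=0: a_0=4, p_0 = 4*1 + 0 = 4, q_0 = 4*0 + 1 = 1.
  i=1: a_1=6, p_1 = 6*4 + 1 = 25, q_1 = 6*1 + 0 = 6.
  i=2: a_2=8, p_2 = 8*25 + 4 = 204, q_2 = 8*6 + 1 = 49.
  i=3: a_3=1, p_3 = 1*204 + 25 = 229, q_3 = 1*49 + 6 = 55.
  i=4: a_4=8, p_4 = 8*229 + 204 = 2036, q_4 = 8*55 + 49 = 489.
  i=5: a_5=11, p_5 = 11*2036 + 229 = 22625, q_5 = 11*489 + 55 = 5434.
  i=6: a_6=6, p_6 = 6*22625 + 2036 = 137786, q_6 = 6*5434 + 489 = 33093.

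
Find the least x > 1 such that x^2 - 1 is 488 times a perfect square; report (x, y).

(x, y) = (243, 11)

First expand sqrt(488) as a continued fraction. With x_i = (sqrt(488) + m_i)/d_i and (m_0, d_0) = (0, 1): a_0 = floor(sqrt(488)) = 22, since 22^2 = 484 <= 488 < 529 = 23^2.
Iterate m_{i+1} = d_i*a_i - m_i, d_{i+1} = (488 - m_{i+1}^2)/d_i, a_{i+1} = floor((a_0 + m_{i+1})/d_{i+1}):
  m_1 = 1*22 - 0 = 22, d_1 = (488 - 22^2)/1 = 4/1 = 4, a_1 = floor((22 + 22)/4) = 11.
  m_2 = 4*11 - 22 = 22, d_2 = (488 - 22^2)/4 = 4/4 = 1, a_2 = floor((22 + 22)/1) = 44.
  m_3 = 1*44 - 22 = 22, d_3 = (488 - 22^2)/1 = 4/1 = 4: (m_3, d_3) = (m_1, d_1) = (22, 4), so from here the quotients repeat a_1, a_2; the period length is 2.
So sqrt(488) = [22; (11, 44)] with period length k = 2.
k is even, so the fundamental solution of x^2 - 488y^2 = 1 is (p_{k-1}, q_{k-1}) = (p_1, q_1); compute convergents through index 1.
Convergents (p_i = a_i*p_{i-1} + p_{i-2}, q_i = a_i*q_{i-1} + q_{i-2} with p_{-2}=0, p_{-1}=1, q_{-2}=1, q_{-1}=0):
  i=0: a_0=22, p_0 = 22*1 + 0 = 22, q_0 = 22*0 + 1 = 1.
  i=1: a_1=11, p_1 = 11*22 + 1 = 243, q_1 = 11*1 + 0 = 11.
Check: 243^2 - 488*11^2 = 59049 - 59048 = 1, so (x, y) = (243, 11) solves the equation, and by the theorem it is the least positive solution.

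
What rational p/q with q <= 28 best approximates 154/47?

Expand x = 154/47 as a continued fraction with the Euclidean algorithm:
  154 = 3*47 + 13, so a_0 = 3.
  47 = 3*13 + 8, so a_1 = 3.
  13 = 1*8 + 5, so a_2 = 1.
  8 = 1*5 + 3, so a_3 = 1.
  5 = 1*3 + 2, so a_4 = 1.
  3 = 1*2 + 1, so a_5 = 1.
  2 = 2*1 + 0, so a_6 = 2.
so x = [3; 3, 1, 1, 1, 1, 2].
Convergents (p_i = a_i*p_{i-1} + p_{i-2}, q_i = a_i*q_{i-1} + q_{i-2} with p_{-2}=0, p_{-1}=1, q_{-2}=1, q_{-1}=0), until the denominator exceeds 28:
  i=0: a_0=3, p_0 = 3*1 + 0 = 3, q_0 = 3*0 + 1 = 1.
  i=1: a_1=3, p_1 = 3*3 + 1 = 10, q_1 = 3*1 + 0 = 3.
  i=2: a_2=1, p_2 = 1*10 + 3 = 13, q_2 = 1*3 + 1 = 4.
  i=3: a_3=1, p_3 = 1*13 + 10 = 23, q_3 = 1*4 + 3 = 7.
  i=4: a_4=1, p_4 = 1*23 + 13 = 36, q_4 = 1*7 + 4 = 11.
  i=5: a_5=1, p_5 = 1*36 + 23 = 59, q_5 = 1*11 + 7 = 18.
  i=6: a_6=2, p_6 = 2*59 + 36 = 154, q_6 = 2*18 + 11 = 47.
q_6 = 47 > 28, so the last convergent with denominator <= 28 is p_5/q_5 = 59/18.
The closest fraction with denominator <= 28 is either p_5/q_5 or the intermediate fraction (k*p_5 + p_4)/(k*q_5 + q_4) with the largest k >= 1 whose denominator stays <= 28; these approach x as k grows, and every other convergent or intermediate fraction in range is farther away.
Largest k: floor((28 - q_4)/q_5) = floor((28 - 11)/18) = 0.
Since k = 0, no intermediate fraction beyond p_5/q_5 has denominator <= 28, so the convergent 59/18 is the closest (its error is |154*18 - 59*47|/(47*18) = 1/846).

59/18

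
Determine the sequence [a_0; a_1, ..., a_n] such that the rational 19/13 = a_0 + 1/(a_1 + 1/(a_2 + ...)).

Run the Euclidean algorithm on 19 and 13; the successive quotients are the partial quotients a_0, a_1, ... (each step inverts the fractional part left over by the previous one):
  19 = 1*13 + 6, so a_0 = 1.
  13 = 2*6 + 1, so a_1 = 2.
  6 = 6*1 + 0, so a_2 = 6.
The remainder reaches 0 after 3 divisions, so the expansion has 3 partial quotients, read off in order.

[1; 2, 6]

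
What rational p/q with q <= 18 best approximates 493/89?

72/13

Expand x = 493/89 as a continued fraction with the Euclidean algorithm:
  493 = 5*89 + 48, so a_0 = 5.
  89 = 1*48 + 41, so a_1 = 1.
  48 = 1*41 + 7, so a_2 = 1.
  41 = 5*7 + 6, so a_3 = 5.
  7 = 1*6 + 1, so a_4 = 1.
  6 = 6*1 + 0, so a_5 = 6.
so x = [5; 1, 1, 5, 1, 6].
Convergents (p_i = a_i*p_{i-1} + p_{i-2}, q_i = a_i*q_{i-1} + q_{i-2} with p_{-2}=0, p_{-1}=1, q_{-2}=1, q_{-1}=0), until the denominator exceeds 18:
  i=0: a_0=5, p_0 = 5*1 + 0 = 5, q_0 = 5*0 + 1 = 1.
  i=1: a_1=1, p_1 = 1*5 + 1 = 6, q_1 = 1*1 + 0 = 1.
  i=2: a_2=1, p_2 = 1*6 + 5 = 11, q_2 = 1*1 + 1 = 2.
  i=3: a_3=5, p_3 = 5*11 + 6 = 61, q_3 = 5*2 + 1 = 11.
  i=4: a_4=1, p_4 = 1*61 + 11 = 72, q_4 = 1*11 + 2 = 13.
  i=5: a_5=6, p_5 = 6*72 + 61 = 493, q_5 = 6*13 + 11 = 89.
q_5 = 89 > 18, so the last convergent with denominator <= 18 is p_4/q_4 = 72/13.
The closest fraction with denominator <= 18 is either p_4/q_4 or the intermediate fraction (k*p_4 + p_3)/(k*q_4 + q_3) with the largest k >= 1 whose denominator stays <= 18; these approach x as k grows, and every other convergent or intermediate fraction in range is farther away.
Largest k: floor((18 - q_3)/q_4) = floor((18 - 11)/13) = 0.
Since k = 0, no intermediate fraction beyond p_4/q_4 has denominator <= 18, so the convergent 72/13 is the closest (its error is |493*13 - 72*89|/(89*13) = 1/1157).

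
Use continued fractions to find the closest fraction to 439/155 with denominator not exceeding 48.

17/6

Expand x = 439/155 as a continued fraction with the Euclidean algorithm:
  439 = 2*155 + 129, so a_0 = 2.
  155 = 1*129 + 26, so a_1 = 1.
  129 = 4*26 + 25, so a_2 = 4.
  26 = 1*25 + 1, so a_3 = 1.
  25 = 25*1 + 0, so a_4 = 25.
so x = [2; 1, 4, 1, 25].
Convergents (p_i = a_i*p_{i-1} + p_{i-2}, q_i = a_i*q_{i-1} + q_{i-2} with p_{-2}=0, p_{-1}=1, q_{-2}=1, q_{-1}=0), until the denominator exceeds 48:
  i=0: a_0=2, p_0 = 2*1 + 0 = 2, q_0 = 2*0 + 1 = 1.
  i=1: a_1=1, p_1 = 1*2 + 1 = 3, q_1 = 1*1 + 0 = 1.
  i=2: a_2=4, p_2 = 4*3 + 2 = 14, q_2 = 4*1 + 1 = 5.
  i=3: a_3=1, p_3 = 1*14 + 3 = 17, q_3 = 1*5 + 1 = 6.
  i=4: a_4=25, p_4 = 25*17 + 14 = 439, q_4 = 25*6 + 5 = 155.
q_4 = 155 > 48, so the last convergent with denominator <= 48 is p_3/q_3 = 17/6.
The closest fraction with denominator <= 48 is either p_3/q_3 or the intermediate fraction (k*p_3 + p_2)/(k*q_3 + q_2) with the largest k >= 1 whose denominator stays <= 48; these approach x as k grows, and every other convergent or intermediate fraction in range is farther away.
Largest k: floor((48 - q_2)/q_3) = floor((48 - 5)/6) = 7.
That gives (7*17 + 14)/(7*6 + 5) = 133/47.
Compare the errors: |x - 17/6| = |439*6 - 17*155|/(155*6) = 1/930, and |x - 133/47| = |439*47 - 133*155|/(155*47) = 18/7285.
Cross-multiplying, 1*7285 = 7285 < 16740 = 18*930, so 1/930 is smaller: the convergent 17/6 is closer to x than 133/47.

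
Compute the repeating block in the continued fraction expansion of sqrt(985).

[31; (2, 1, 1, 2, 62)]

Write x_i = (sqrt(985) + m_i)/d_i with (m_0, d_0) = (0, 1). a_0 = floor(sqrt(985)) = 31, since 31^2 = 961 <= 985 < 1024 = 32^2.
Iterate m_{i+1} = d_i*a_i - m_i, d_{i+1} = (985 - m_{i+1}^2)/d_i, a_{i+1} = floor((a_0 + m_{i+1})/d_{i+1}):
  m_1 = 1*31 - 0 = 31, d_1 = (985 - 31^2)/1 = 24/1 = 24, a_1 = floor((31 + 31)/24) = 2.
  m_2 = 24*2 - 31 = 17, d_2 = (985 - 17^2)/24 = 696/24 = 29, a_2 = floor((31 + 17)/29) = 1.
  m_3 = 29*1 - 17 = 12, d_3 = (985 - 12^2)/29 = 841/29 = 29, a_3 = floor((31 + 12)/29) = 1.
  m_4 = 29*1 - 12 = 17, d_4 = (985 - 17^2)/29 = 696/29 = 24, a_4 = floor((31 + 17)/24) = 2.
  m_5 = 24*2 - 17 = 31, d_5 = (985 - 31^2)/24 = 24/24 = 1, a_5 = floor((31 + 31)/1) = 62.
  m_6 = 1*62 - 31 = 31, d_6 = (985 - 31^2)/1 = 24/1 = 24: (m_6, d_6) = (m_1, d_1) = (31, 24), so from here the quotients repeat a_1, ..., a_5; the period length is 5.
Hence the expansion of sqrt(985) is a_0 = 31 followed by the repeating block 2, 1, 1, 2, 62 (period 5).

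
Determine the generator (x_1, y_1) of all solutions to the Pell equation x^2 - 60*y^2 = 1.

First expand sqrt(60) as a continued fraction. With x_i = (sqrt(60) + m_i)/d_i and (m_0, d_0) = (0, 1): a_0 = floor(sqrt(60)) = 7, since 7^2 = 49 <= 60 < 64 = 8^2.
Iterate m_{i+1} = d_i*a_i - m_i, d_{i+1} = (60 - m_{i+1}^2)/d_i, a_{i+1} = floor((a_0 + m_{i+1})/d_{i+1}):
  m_1 = 1*7 - 0 = 7, d_1 = (60 - 7^2)/1 = 11/1 = 11, a_1 = floor((7 + 7)/11) = 1.
  m_2 = 11*1 - 7 = 4, d_2 = (60 - 4^2)/11 = 44/11 = 4, a_2 = floor((7 + 4)/4) = 2.
  m_3 = 4*2 - 4 = 4, d_3 = (60 - 4^2)/4 = 44/4 = 11, a_3 = floor((7 + 4)/11) = 1.
  m_4 = 11*1 - 4 = 7, d_4 = (60 - 7^2)/11 = 11/11 = 1, a_4 = floor((7 + 7)/1) = 14.
  m_5 = 1*14 - 7 = 7, d_5 = (60 - 7^2)/1 = 11/1 = 11: (m_5, d_5) = (m_1, d_1) = (7, 11), so from here the quotients repeat a_1, ..., a_4; the period length is 4.
So sqrt(60) = [7; (1, 2, 1, 14)] with period length k = 4.
k is even, so the fundamental solution of x^2 - 60y^2 = 1 is (p_{k-1}, q_{k-1}) = (p_3, q_3); compute convergents through index 3.
Convergents (p_i = a_i*p_{i-1} + p_{i-2}, q_i = a_i*q_{i-1} + q_{i-2} with p_{-2}=0, p_{-1}=1, q_{-2}=1, q_{-1}=0):
  i=0: a_0=7, p_0 = 7*1 + 0 = 7, q_0 = 7*0 + 1 = 1.
  i=1: a_1=1, p_1 = 1*7 + 1 = 8, q_1 = 1*1 + 0 = 1.
  i=2: a_2=2, p_2 = 2*8 + 7 = 23, q_2 = 2*1 + 1 = 3.
  i=3: a_3=1, p_3 = 1*23 + 8 = 31, q_3 = 1*3 + 1 = 4.
Check: 31^2 - 60*4^2 = 961 - 960 = 1, so (x, y) = (31, 4) solves the equation, and by the theorem it is the least positive solution.

(x, y) = (31, 4)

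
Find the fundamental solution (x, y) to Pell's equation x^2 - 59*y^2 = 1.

First expand sqrt(59) as a continued fraction. With x_i = (sqrt(59) + m_i)/d_i and (m_0, d_0) = (0, 1): a_0 = floor(sqrt(59)) = 7, since 7^2 = 49 <= 59 < 64 = 8^2.
Iterate m_{i+1} = d_i*a_i - m_i, d_{i+1} = (59 - m_{i+1}^2)/d_i, a_{i+1} = floor((a_0 + m_{i+1})/d_{i+1}):
  m_1 = 1*7 - 0 = 7, d_1 = (59 - 7^2)/1 = 10/1 = 10, a_1 = floor((7 + 7)/10) = 1.
  m_2 = 10*1 - 7 = 3, d_2 = (59 - 3^2)/10 = 50/10 = 5, a_2 = floor((7 + 3)/5) = 2.
  m_3 = 5*2 - 3 = 7, d_3 = (59 - 7^2)/5 = 10/5 = 2, a_3 = floor((7 + 7)/2) = 7.
  m_4 = 2*7 - 7 = 7, d_4 = (59 - 7^2)/2 = 10/2 = 5, a_4 = floor((7 + 7)/5) = 2.
  m_5 = 5*2 - 7 = 3, d_5 = (59 - 3^2)/5 = 50/5 = 10, a_5 = floor((7 + 3)/10) = 1.
  m_6 = 10*1 - 3 = 7, d_6 = (59 - 7^2)/10 = 10/10 = 1, a_6 = floor((7 + 7)/1) = 14.
  m_7 = 1*14 - 7 = 7, d_7 = (59 - 7^2)/1 = 10/1 = 10: (m_7, d_7) = (m_1, d_1) = (7, 10), so from here the quotients repeat a_1, ..., a_6; the period length is 6.
So sqrt(59) = [7; (1, 2, 7, 2, 1, 14)] with period length k = 6.
k is even, so the fundamental solution of x^2 - 59y^2 = 1 is (p_{k-1}, q_{k-1}) = (p_5, q_5); compute convergents through index 5.
Convergents (p_i = a_i*p_{i-1} + p_{i-2}, q_i = a_i*q_{i-1} + q_{i-2} with p_{-2}=0, p_{-1}=1, q_{-2}=1, q_{-1}=0):
  i=0: a_0=7, p_0 = 7*1 + 0 = 7, q_0 = 7*0 + 1 = 1.
  i=1: a_1=1, p_1 = 1*7 + 1 = 8, q_1 = 1*1 + 0 = 1.
  i=2: a_2=2, p_2 = 2*8 + 7 = 23, q_2 = 2*1 + 1 = 3.
  i=3: a_3=7, p_3 = 7*23 + 8 = 169, q_3 = 7*3 + 1 = 22.
  i=4: a_4=2, p_4 = 2*169 + 23 = 361, q_4 = 2*22 + 3 = 47.
  i=5: a_5=1, p_5 = 1*361 + 169 = 530, q_5 = 1*47 + 22 = 69.
Check: 530^2 - 59*69^2 = 280900 - 280899 = 1, so (x, y) = (530, 69) solves the equation, and by the theorem it is the least positive solution.

(x, y) = (530, 69)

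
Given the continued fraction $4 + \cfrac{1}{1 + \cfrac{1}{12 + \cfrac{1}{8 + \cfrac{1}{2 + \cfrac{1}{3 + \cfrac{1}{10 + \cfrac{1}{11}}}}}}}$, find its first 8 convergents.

Using the convergent recurrence p_i = a_i*p_{i-1} + p_{i-2}, q_i = a_i*q_{i-1} + q_{i-2} with p_{-2}=0, p_{-1}=1, q_{-2}=1, q_{-1}=0:
  i=0: a_0=4, p_0 = 4*1 + 0 = 4, q_0 = 4*0 + 1 = 1.
  i=1: a_1=1, p_1 = 1*4 + 1 = 5, q_1 = 1*1 + 0 = 1.
  i=2: a_2=12, p_2 = 12*5 + 4 = 64, q_2 = 12*1 + 1 = 13.
  i=3: a_3=8, p_3 = 8*64 + 5 = 517, q_3 = 8*13 + 1 = 105.
  i=4: a_4=2, p_4 = 2*517 + 64 = 1098, q_4 = 2*105 + 13 = 223.
  i=5: a_5=3, p_5 = 3*1098 + 517 = 3811, q_5 = 3*223 + 105 = 774.
  i=6: a_6=10, p_6 = 10*3811 + 1098 = 39208, q_6 = 10*774 + 223 = 7963.
  i=7: a_7=11, p_7 = 11*39208 + 3811 = 435099, q_7 = 11*7963 + 774 = 88367.

4/1, 5/1, 64/13, 517/105, 1098/223, 3811/774, 39208/7963, 435099/88367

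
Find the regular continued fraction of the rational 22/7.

Run the Euclidean algorithm on 22 and 7; the successive quotients are the partial quotients a_0, a_1, ... (each step inverts the fractional part left over by the previous one):
  22 = 3*7 + 1, so a_0 = 3.
  7 = 7*1 + 0, so a_1 = 7.
The remainder reaches 0 after 2 divisions, so the expansion has 2 partial quotients, read off in order.

[3; 7]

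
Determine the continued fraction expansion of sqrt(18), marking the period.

Write x_i = (sqrt(18) + m_i)/d_i with (m_0, d_0) = (0, 1). a_0 = floor(sqrt(18)) = 4, since 4^2 = 16 <= 18 < 25 = 5^2.
Iterate m_{i+1} = d_i*a_i - m_i, d_{i+1} = (18 - m_{i+1}^2)/d_i, a_{i+1} = floor((a_0 + m_{i+1})/d_{i+1}):
  m_1 = 1*4 - 0 = 4, d_1 = (18 - 4^2)/1 = 2/1 = 2, a_1 = floor((4 + 4)/2) = 4.
  m_2 = 2*4 - 4 = 4, d_2 = (18 - 4^2)/2 = 2/2 = 1, a_2 = floor((4 + 4)/1) = 8.
  m_3 = 1*8 - 4 = 4, d_3 = (18 - 4^2)/1 = 2/1 = 2: (m_3, d_3) = (m_1, d_1) = (4, 2), so from here the quotients repeat a_1, a_2; the period length is 2.
Hence the expansion of sqrt(18) is a_0 = 4 followed by the repeating block 4, 8 (period 2).

[4; (4, 8)]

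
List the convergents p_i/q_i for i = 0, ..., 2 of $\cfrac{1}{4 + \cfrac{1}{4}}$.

Using the convergent recurrence p_i = a_i*p_{i-1} + p_{i-2}, q_i = a_i*q_{i-1} + q_{i-2} with p_{-2}=0, p_{-1}=1, q_{-2}=1, q_{-1}=0:
  i=0: a_0=0, p_0 = 0*1 + 0 = 0, q_0 = 0*0 + 1 = 1.
  i=1: a_1=4, p_1 = 4*0 + 1 = 1, q_1 = 4*1 + 0 = 4.
  i=2: a_2=4, p_2 = 4*1 + 0 = 4, q_2 = 4*4 + 1 = 17.

0/1, 1/4, 4/17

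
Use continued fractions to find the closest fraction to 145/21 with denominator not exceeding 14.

76/11

Expand x = 145/21 as a continued fraction with the Euclidean algorithm:
  145 = 6*21 + 19, so a_0 = 6.
  21 = 1*19 + 2, so a_1 = 1.
  19 = 9*2 + 1, so a_2 = 9.
  2 = 2*1 + 0, so a_3 = 2.
so x = [6; 1, 9, 2].
Convergents (p_i = a_i*p_{i-1} + p_{i-2}, q_i = a_i*q_{i-1} + q_{i-2} with p_{-2}=0, p_{-1}=1, q_{-2}=1, q_{-1}=0), until the denominator exceeds 14:
  i=0: a_0=6, p_0 = 6*1 + 0 = 6, q_0 = 6*0 + 1 = 1.
  i=1: a_1=1, p_1 = 1*6 + 1 = 7, q_1 = 1*1 + 0 = 1.
  i=2: a_2=9, p_2 = 9*7 + 6 = 69, q_2 = 9*1 + 1 = 10.
  i=3: a_3=2, p_3 = 2*69 + 7 = 145, q_3 = 2*10 + 1 = 21.
q_3 = 21 > 14, so the last convergent with denominator <= 14 is p_2/q_2 = 69/10.
The closest fraction with denominator <= 14 is either p_2/q_2 or the intermediate fraction (k*p_2 + p_1)/(k*q_2 + q_1) with the largest k >= 1 whose denominator stays <= 14; these approach x as k grows, and every other convergent or intermediate fraction in range is farther away.
Largest k: floor((14 - q_1)/q_2) = floor((14 - 1)/10) = 1.
That gives (1*69 + 7)/(1*10 + 1) = 76/11.
Compare the errors: |x - 69/10| = |145*10 - 69*21|/(21*10) = 1/210, and |x - 76/11| = |145*11 - 76*21|/(21*11) = 1/231.
Cross-multiplying, 1*210 = 210 < 231 = 1*231, so 1/231 is smaller: the intermediate fraction 76/11 is closer to x than 69/10.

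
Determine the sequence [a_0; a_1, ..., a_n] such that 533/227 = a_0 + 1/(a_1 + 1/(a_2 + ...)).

Run the Euclidean algorithm on 533 and 227; the successive quotients are the partial quotients a_0, a_1, ... (each step inverts the fractional part left over by the previous one):
  533 = 2*227 + 79, so a_0 = 2.
  227 = 2*79 + 69, so a_1 = 2.
  79 = 1*69 + 10, so a_2 = 1.
  69 = 6*10 + 9, so a_3 = 6.
  10 = 1*9 + 1, so a_4 = 1.
  9 = 9*1 + 0, so a_5 = 9.
The remainder reaches 0 after 6 divisions, so the expansion has 6 partial quotients, read off in order.

[2; 2, 1, 6, 1, 9]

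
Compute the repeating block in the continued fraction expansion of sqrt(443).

[21; (21, 42)]

Write x_i = (sqrt(443) + m_i)/d_i with (m_0, d_0) = (0, 1). a_0 = floor(sqrt(443)) = 21, since 21^2 = 441 <= 443 < 484 = 22^2.
Iterate m_{i+1} = d_i*a_i - m_i, d_{i+1} = (443 - m_{i+1}^2)/d_i, a_{i+1} = floor((a_0 + m_{i+1})/d_{i+1}):
  m_1 = 1*21 - 0 = 21, d_1 = (443 - 21^2)/1 = 2/1 = 2, a_1 = floor((21 + 21)/2) = 21.
  m_2 = 2*21 - 21 = 21, d_2 = (443 - 21^2)/2 = 2/2 = 1, a_2 = floor((21 + 21)/1) = 42.
  m_3 = 1*42 - 21 = 21, d_3 = (443 - 21^2)/1 = 2/1 = 2: (m_3, d_3) = (m_1, d_1) = (21, 2), so from here the quotients repeat a_1, a_2; the period length is 2.
Hence the expansion of sqrt(443) is a_0 = 21 followed by the repeating block 21, 42 (period 2).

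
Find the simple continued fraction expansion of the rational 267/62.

[4; 3, 3, 1, 4]

Run the Euclidean algorithm on 267 and 62; the successive quotients are the partial quotients a_0, a_1, ... (each step inverts the fractional part left over by the previous one):
  267 = 4*62 + 19, so a_0 = 4.
  62 = 3*19 + 5, so a_1 = 3.
  19 = 3*5 + 4, so a_2 = 3.
  5 = 1*4 + 1, so a_3 = 1.
  4 = 4*1 + 0, so a_4 = 4.
The remainder reaches 0 after 5 divisions, so the expansion has 5 partial quotients, read off in order.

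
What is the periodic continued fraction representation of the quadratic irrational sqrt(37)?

Write x_i = (sqrt(37) + m_i)/d_i with (m_0, d_0) = (0, 1). a_0 = floor(sqrt(37)) = 6, since 6^2 = 36 <= 37 < 49 = 7^2.
Iterate m_{i+1} = d_i*a_i - m_i, d_{i+1} = (37 - m_{i+1}^2)/d_i, a_{i+1} = floor((a_0 + m_{i+1})/d_{i+1}):
  m_1 = 1*6 - 0 = 6, d_1 = (37 - 6^2)/1 = 1/1 = 1, a_1 = floor((6 + 6)/1) = 12.
  m_2 = 1*12 - 6 = 6, d_2 = (37 - 6^2)/1 = 1/1 = 1: (m_2, d_2) = (m_1, d_1) = (6, 1), so from here the quotient a_1 repeats; the period length is 1.
Hence the expansion of sqrt(37) is a_0 = 6 followed by the repeating block 12 (period 1).

[6; (12)]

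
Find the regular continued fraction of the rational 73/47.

Run the Euclidean algorithm on 73 and 47; the successive quotients are the partial quotients a_0, a_1, ... (each step inverts the fractional part left over by the previous one):
  73 = 1*47 + 26, so a_0 = 1.
  47 = 1*26 + 21, so a_1 = 1.
  26 = 1*21 + 5, so a_2 = 1.
  21 = 4*5 + 1, so a_3 = 4.
  5 = 5*1 + 0, so a_4 = 5.
The remainder reaches 0 after 5 divisions, so the expansion has 5 partial quotients, read off in order.

[1; 1, 1, 4, 5]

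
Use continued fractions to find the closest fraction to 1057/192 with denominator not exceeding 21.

11/2

Expand x = 1057/192 as a continued fraction with the Euclidean algorithm:
  1057 = 5*192 + 97, so a_0 = 5.
  192 = 1*97 + 95, so a_1 = 1.
  97 = 1*95 + 2, so a_2 = 1.
  95 = 47*2 + 1, so a_3 = 47.
  2 = 2*1 + 0, so a_4 = 2.
so x = [5; 1, 1, 47, 2].
Convergents (p_i = a_i*p_{i-1} + p_{i-2}, q_i = a_i*q_{i-1} + q_{i-2} with p_{-2}=0, p_{-1}=1, q_{-2}=1, q_{-1}=0), until the denominator exceeds 21:
  i=0: a_0=5, p_0 = 5*1 + 0 = 5, q_0 = 5*0 + 1 = 1.
  i=1: a_1=1, p_1 = 1*5 + 1 = 6, q_1 = 1*1 + 0 = 1.
  i=2: a_2=1, p_2 = 1*6 + 5 = 11, q_2 = 1*1 + 1 = 2.
  i=3: a_3=47, p_3 = 47*11 + 6 = 523, q_3 = 47*2 + 1 = 95.
q_3 = 95 > 21, so the last convergent with denominator <= 21 is p_2/q_2 = 11/2.
The closest fraction with denominator <= 21 is either p_2/q_2 or the intermediate fraction (k*p_2 + p_1)/(k*q_2 + q_1) with the largest k >= 1 whose denominator stays <= 21; these approach x as k grows, and every other convergent or intermediate fraction in range is farther away.
Largest k: floor((21 - q_1)/q_2) = floor((21 - 1)/2) = 10.
That gives (10*11 + 6)/(10*2 + 1) = 116/21.
Compare the errors: |x - 11/2| = |1057*2 - 11*192|/(192*2) = 2/384, and |x - 116/21| = |1057*21 - 116*192|/(192*21) = 75/4032.
Cross-multiplying, 2*4032 = 8064 < 28800 = 75*384, so 2/384 is smaller: the convergent 11/2 is closer to x than 116/21.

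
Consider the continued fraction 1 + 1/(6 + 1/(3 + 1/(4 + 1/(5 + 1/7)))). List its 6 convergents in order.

Using the convergent recurrence p_i = a_i*p_{i-1} + p_{i-2}, q_i = a_i*q_{i-1} + q_{i-2} with p_{-2}=0, p_{-1}=1, q_{-2}=1, q_{-1}=0:
  i=0: a_0=1, p_0 = 1*1 + 0 = 1, q_0 = 1*0 + 1 = 1.
  i=1: a_1=6, p_1 = 6*1 + 1 = 7, q_1 = 6*1 + 0 = 6.
  i=2: a_2=3, p_2 = 3*7 + 1 = 22, q_2 = 3*6 + 1 = 19.
  i=3: a_3=4, p_3 = 4*22 + 7 = 95, q_3 = 4*19 + 6 = 82.
  i=4: a_4=5, p_4 = 5*95 + 22 = 497, q_4 = 5*82 + 19 = 429.
  i=5: a_5=7, p_5 = 7*497 + 95 = 3574, q_5 = 7*429 + 82 = 3085.

1/1, 7/6, 22/19, 95/82, 497/429, 3574/3085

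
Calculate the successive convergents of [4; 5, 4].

4/1, 21/5, 88/21

Using the convergent recurrence p_i = a_i*p_{i-1} + p_{i-2}, q_i = a_i*q_{i-1} + q_{i-2} with p_{-2}=0, p_{-1}=1, q_{-2}=1, q_{-1}=0:
  i=0: a_0=4, p_0 = 4*1 + 0 = 4, q_0 = 4*0 + 1 = 1.
  i=1: a_1=5, p_1 = 5*4 + 1 = 21, q_1 = 5*1 + 0 = 5.
  i=2: a_2=4, p_2 = 4*21 + 4 = 88, q_2 = 4*5 + 1 = 21.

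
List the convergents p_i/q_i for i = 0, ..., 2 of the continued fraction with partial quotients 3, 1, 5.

3/1, 4/1, 23/6

Using the convergent recurrence p_i = a_i*p_{i-1} + p_{i-2}, q_i = a_i*q_{i-1} + q_{i-2} with p_{-2}=0, p_{-1}=1, q_{-2}=1, q_{-1}=0:
  i=0: a_0=3, p_0 = 3*1 + 0 = 3, q_0 = 3*0 + 1 = 1.
  i=1: a_1=1, p_1 = 1*3 + 1 = 4, q_1 = 1*1 + 0 = 1.
  i=2: a_2=5, p_2 = 5*4 + 3 = 23, q_2 = 5*1 + 1 = 6.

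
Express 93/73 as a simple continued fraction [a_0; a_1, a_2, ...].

Run the Euclidean algorithm on 93 and 73; the successive quotients are the partial quotients a_0, a_1, ... (each step inverts the fractional part left over by the previous one):
  93 = 1*73 + 20, so a_0 = 1.
  73 = 3*20 + 13, so a_1 = 3.
  20 = 1*13 + 7, so a_2 = 1.
  13 = 1*7 + 6, so a_3 = 1.
  7 = 1*6 + 1, so a_4 = 1.
  6 = 6*1 + 0, so a_5 = 6.
The remainder reaches 0 after 6 divisions, so the expansion has 6 partial quotients, read off in order.

[1; 3, 1, 1, 1, 6]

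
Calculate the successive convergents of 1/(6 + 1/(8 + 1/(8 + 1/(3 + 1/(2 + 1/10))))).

0/1, 1/6, 8/49, 65/398, 203/1243, 471/2884, 4913/30083

Using the convergent recurrence p_i = a_i*p_{i-1} + p_{i-2}, q_i = a_i*q_{i-1} + q_{i-2} with p_{-2}=0, p_{-1}=1, q_{-2}=1, q_{-1}=0:
  i=0: a_0=0, p_0 = 0*1 + 0 = 0, q_0 = 0*0 + 1 = 1.
  i=1: a_1=6, p_1 = 6*0 + 1 = 1, q_1 = 6*1 + 0 = 6.
  i=2: a_2=8, p_2 = 8*1 + 0 = 8, q_2 = 8*6 + 1 = 49.
  i=3: a_3=8, p_3 = 8*8 + 1 = 65, q_3 = 8*49 + 6 = 398.
  i=4: a_4=3, p_4 = 3*65 + 8 = 203, q_4 = 3*398 + 49 = 1243.
  i=5: a_5=2, p_5 = 2*203 + 65 = 471, q_5 = 2*1243 + 398 = 2884.
  i=6: a_6=10, p_6 = 10*471 + 203 = 4913, q_6 = 10*2884 + 1243 = 30083.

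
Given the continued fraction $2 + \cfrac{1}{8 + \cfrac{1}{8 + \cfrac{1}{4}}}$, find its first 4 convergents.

Using the convergent recurrence p_i = a_i*p_{i-1} + p_{i-2}, q_i = a_i*q_{i-1} + q_{i-2} with p_{-2}=0, p_{-1}=1, q_{-2}=1, q_{-1}=0:
  i=0: a_0=2, p_0 = 2*1 + 0 = 2, q_0 = 2*0 + 1 = 1.
  i=1: a_1=8, p_1 = 8*2 + 1 = 17, q_1 = 8*1 + 0 = 8.
  i=2: a_2=8, p_2 = 8*17 + 2 = 138, q_2 = 8*8 + 1 = 65.
  i=3: a_3=4, p_3 = 4*138 + 17 = 569, q_3 = 4*65 + 8 = 268.

2/1, 17/8, 138/65, 569/268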